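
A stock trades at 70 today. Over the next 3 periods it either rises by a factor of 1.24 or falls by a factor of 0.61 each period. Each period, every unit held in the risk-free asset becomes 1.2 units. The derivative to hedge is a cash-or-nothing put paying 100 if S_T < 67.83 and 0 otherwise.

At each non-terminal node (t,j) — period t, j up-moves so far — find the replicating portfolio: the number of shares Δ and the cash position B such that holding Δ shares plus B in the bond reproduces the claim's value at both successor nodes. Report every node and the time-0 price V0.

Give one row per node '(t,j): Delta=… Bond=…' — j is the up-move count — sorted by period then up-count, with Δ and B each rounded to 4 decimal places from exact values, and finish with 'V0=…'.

(0,0): Delta=-1.3811 Bond=107.0141
(1,0): Delta=0.0000 Bond=69.4444
(1,1): Delta=-1.4272 Bond=132.4151
(2,0): Delta=0.0000 Bond=83.3333
(2,1): Delta=0.0000 Bond=83.3333
(2,2): Delta=-1.4747 Bond=164.0212
V0=10.3379

Under the risk-neutral measure, an up-move has probability p* = (R−d)/(u−d) = 0.9365 and values discount at R = 1.2.
Payoff layer (t=3): V(3,0)=100.0000, V(3,1)=100.0000, V(3,2)=100.0000, V(3,3)=0.0000
Node (2,0) S=26.0470: V=(p*·100.0000+(1−p*)·100.0000)/1.2=83.3333; Δ=(100.0000−100.0000)/(32.2983−15.8887)=0.0000; B=V−Δ·S=83.3333
Node (2,1) S=52.9480: V=(p*·100.0000+(1−p*)·100.0000)/1.2=83.3333; Δ=(100.0000−100.0000)/(65.6555−32.2983)=0.0000; B=V−Δ·S=83.3333
Node (2,2) S=107.6320: V=(p*·0.0000+(1−p*)·100.0000)/1.2=5.2910; Δ=(0.0000−100.0000)/(133.4637−65.6555)=-1.4747; B=V−Δ·S=164.0212
Node (1,0) S=42.7000: V=(p*·83.3333+(1−p*)·83.3333)/1.2=69.4444; Δ=(83.3333−83.3333)/(52.9480−26.0470)=0.0000; B=V−Δ·S=69.4444
Node (1,1) S=86.8000: V=(p*·5.2910+(1−p*)·83.3333)/1.2=8.5384; Δ=(5.2910−83.3333)/(107.6320−52.9480)=-1.4272; B=V−Δ·S=132.4151
Node (0,0) S=70.0000: V=(p*·8.5384+(1−p*)·69.4444)/1.2=10.3379; Δ=(8.5384−69.4444)/(86.8000−42.7000)=-1.3811; B=V−Δ·S=107.0141
Each (Δ,B) replicates both successor values, so the strategy is self-financing and V0 is arbitrage-free.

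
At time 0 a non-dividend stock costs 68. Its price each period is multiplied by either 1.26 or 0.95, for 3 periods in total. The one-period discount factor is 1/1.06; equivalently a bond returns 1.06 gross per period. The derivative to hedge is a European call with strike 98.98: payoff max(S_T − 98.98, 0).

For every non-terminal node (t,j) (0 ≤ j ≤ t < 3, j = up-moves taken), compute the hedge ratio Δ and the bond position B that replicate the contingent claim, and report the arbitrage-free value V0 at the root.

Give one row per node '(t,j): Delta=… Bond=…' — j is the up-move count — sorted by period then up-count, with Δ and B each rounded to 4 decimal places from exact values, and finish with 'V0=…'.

Risk-neutral probability p* = (R−d)/(u−d) = (1.06−0.95)/(1.26−0.95) = 0.3548.
Terminal payoffs: V(3,0)=0.0000, V(3,1)=0.0000, V(3,2)=3.5790, V(3,3)=37.0456
Node (2,0) S=61.3700: V=(p*·0.0000+(1−p*)·0.0000)/1.06=0.0000; Δ=(0.0000−0.0000)/(77.3262−58.3015)=0.0000; B=V−Δ·S=0.0000
Node (2,1) S=81.3960: V=(p*·3.5790+(1−p*)·0.0000)/1.06=1.1981; Δ=(3.5790−0.0000)/(102.5590−77.3262)=0.1418; B=V−Δ·S=-10.3470
Node (2,2) S=107.9568: V=(p*·37.0456+(1−p*)·3.5790)/1.06=14.5794; Δ=(37.0456−3.5790)/(136.0256−102.5590)=1.0000; B=V−Δ·S=-93.3774
Node (1,0) S=64.6000: V=(p*·1.1981+(1−p*)·0.0000)/1.06=0.4011; Δ=(1.1981−0.0000)/(81.3960−61.3700)=0.0598; B=V−Δ·S=-3.4637
Node (1,1) S=85.6800: V=(p*·14.5794+(1−p*)·1.1981)/1.06=5.6097; Δ=(14.5794−1.1981)/(107.9568−81.3960)=0.5038; B=V−Δ·S=-37.5560
Node (0,0) S=68.0000: V=(p*·5.6097+(1−p*)·0.4011)/1.06=2.1220; Δ=(5.6097−0.4011)/(85.6800−64.6000)=0.2471; B=V−Δ·S=-14.6801
Check: Δ(0,0)·S0 + B(0,0) = 2.1220 = V0.

(0,0): Delta=0.2471 Bond=-14.6801
(1,0): Delta=0.0598 Bond=-3.4637
(1,1): Delta=0.5038 Bond=-37.5560
(2,0): Delta=0.0000 Bond=0.0000
(2,1): Delta=0.1418 Bond=-10.3470
(2,2): Delta=1.0000 Bond=-93.3774
V0=2.1220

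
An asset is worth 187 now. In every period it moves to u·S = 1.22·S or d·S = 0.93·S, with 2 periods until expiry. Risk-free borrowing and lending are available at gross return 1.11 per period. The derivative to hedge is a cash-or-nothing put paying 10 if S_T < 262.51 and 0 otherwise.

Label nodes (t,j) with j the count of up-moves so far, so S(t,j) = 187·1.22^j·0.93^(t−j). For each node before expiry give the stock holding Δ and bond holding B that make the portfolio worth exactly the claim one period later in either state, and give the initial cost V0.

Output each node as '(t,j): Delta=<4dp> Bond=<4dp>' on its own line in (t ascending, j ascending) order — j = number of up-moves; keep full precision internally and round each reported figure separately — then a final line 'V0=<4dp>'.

(0,0): Delta=-0.1031 Bond=24.2715
(1,0): Delta=0.0000 Bond=9.0090
(1,1): Delta=-0.1511 Bond=37.9000
V0=4.9894

Since d<R<u, set p* = (R−d)/(u−d) = 0.6207; price each node as the discounted p*-expectation of its children.
Terminal payoffs: V(2,0)=10.0000, V(2,1)=10.0000, V(2,2)=0.0000
  t=1,j=0: stock 173.9100 → up 212.1702 (V=10.0000), down 161.7363 (V=10.0000). Price 9.0090; hedge Δ=0.0000, bond B=9.0090.
  t=1,j=1: stock 228.1400 → up 278.3308 (V=0.0000), down 212.1702 (V=10.0000). Price 3.4172; hedge Δ=-0.1511, bond B=37.9000.
  t=0,j=0: stock 187.0000 → up 228.1400 (V=3.4172), down 173.9100 (V=9.0090). Price 4.9894; hedge Δ=-0.1031, bond B=24.2715.
The time-0 hedge costs 4.9894, which is the no-arbitrage price.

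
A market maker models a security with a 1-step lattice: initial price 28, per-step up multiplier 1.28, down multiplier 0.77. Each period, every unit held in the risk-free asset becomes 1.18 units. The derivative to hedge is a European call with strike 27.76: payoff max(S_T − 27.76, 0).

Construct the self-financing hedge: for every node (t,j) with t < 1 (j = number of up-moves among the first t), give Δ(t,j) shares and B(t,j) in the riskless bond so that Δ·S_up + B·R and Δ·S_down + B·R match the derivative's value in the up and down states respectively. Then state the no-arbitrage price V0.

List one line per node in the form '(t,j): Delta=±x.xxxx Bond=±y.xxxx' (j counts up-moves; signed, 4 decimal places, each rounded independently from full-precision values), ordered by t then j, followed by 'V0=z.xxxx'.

(0,0): Delta=0.5658 Bond=-10.3383
V0=5.5048

The replicating-portfolio and risk-neutral prices coincide; use p* = (1.18−0.77)/(1.28−0.77) = 0.8039 for the latter.
At expiry t=1: V(1,0)=0.0000, V(1,1)=8.0800
Node (0,0) S=28.0000: V=(p*·8.0800+(1−p*)·0.0000)/1.18=5.5048; Δ=(8.0800−0.0000)/(35.8400−21.5600)=0.5658; B=V−Δ·S=-10.3383
Root portfolio cost Δ·28+B reproduces V0=5.5048.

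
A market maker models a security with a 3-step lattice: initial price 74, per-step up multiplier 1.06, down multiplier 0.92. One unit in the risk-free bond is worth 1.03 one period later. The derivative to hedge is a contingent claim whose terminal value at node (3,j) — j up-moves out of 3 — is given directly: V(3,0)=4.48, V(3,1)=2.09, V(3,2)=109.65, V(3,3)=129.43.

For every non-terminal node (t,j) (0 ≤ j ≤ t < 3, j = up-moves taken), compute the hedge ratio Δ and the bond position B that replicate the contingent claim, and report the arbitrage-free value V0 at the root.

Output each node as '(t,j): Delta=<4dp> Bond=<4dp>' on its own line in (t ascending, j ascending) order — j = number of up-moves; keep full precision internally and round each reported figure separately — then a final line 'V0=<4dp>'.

(0,0): Delta=4.3964 Bond=-227.8094
(1,0): Delta=8.5564 Bond=-517.8557
(1,1): Delta=3.4117 Bond=-157.4041
(2,0): Delta=-0.2726 Bond=19.5978
(2,1): Delta=10.6463 Bond=-684.2067
(2,2): Delta=1.6992 Bond=-19.7406
V0=97.5246

Since d<R<u, set p* = (R−d)/(u−d) = 0.7857; price each node as the discounted p*-expectation of its children.
Payoff layer (t=3): V(3,0)=4.4800, V(3,1)=2.0900, V(3,2)=109.6500, V(3,3)=129.4300
Node (2,0) S=62.6336: V=(p*·2.0900+(1−p*)·4.4800)/1.03=2.5264; Δ=(2.0900−4.4800)/(66.3916−57.6229)=-0.2726; B=V−Δ·S=19.5978
Node (2,1) S=72.1648: V=(p*·109.6500+(1−p*)·2.0900)/1.03=84.0791; Δ=(109.6500−2.0900)/(76.4947−66.3916)=10.6463; B=V−Δ·S=-684.2067
Node (2,2) S=83.1464: V=(p*·129.4300+(1−p*)·109.6500)/1.03=121.5451; Δ=(129.4300−109.6500)/(88.1352−76.4947)=1.6992; B=V−Δ·S=-19.7406
Node (1,0) S=68.0800: V=(p*·84.0791+(1−p*)·2.5264)/1.03=64.6636; Δ=(84.0791−2.5264)/(72.1648−62.6336)=8.5564; B=V−Δ·S=-517.8557
Node (1,1) S=78.4400: V=(p*·121.5451+(1−p*)·84.0791)/1.03=110.2103; Δ=(121.5451−84.0791)/(83.1464−72.1648)=3.4117; B=V−Δ·S=-157.4041
Node (0,0) S=74.0000: V=(p*·110.2103+(1−p*)·64.6636)/1.03=97.5246; Δ=(110.2103−64.6636)/(78.4400−68.0800)=4.3964; B=V−Δ·S=-227.8094
Check: Δ(0,0)·S0 + B(0,0) = 97.5246 = V0.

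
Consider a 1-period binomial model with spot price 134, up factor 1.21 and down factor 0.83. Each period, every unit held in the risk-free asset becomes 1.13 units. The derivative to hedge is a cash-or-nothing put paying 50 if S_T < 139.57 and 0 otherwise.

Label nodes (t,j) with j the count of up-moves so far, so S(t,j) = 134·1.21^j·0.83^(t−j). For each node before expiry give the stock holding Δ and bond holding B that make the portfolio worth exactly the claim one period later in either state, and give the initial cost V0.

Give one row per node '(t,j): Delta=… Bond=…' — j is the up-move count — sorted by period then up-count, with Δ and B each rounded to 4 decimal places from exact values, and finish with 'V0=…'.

No-arbitrage ⇒ martingale measure with p* = (R−d)/(u−d) = 0.7895.
At expiry t=1: V(1,0)=50.0000, V(1,1)=0.0000
  t=0,j=0: stock 134.0000 → up 162.1400 (V=0.0000), down 111.2200 (V=50.0000). Price 9.3153; hedge Δ=-0.9819, bond B=140.8943.
The time-0 hedge costs 9.3153, which is the no-arbitrage price.

(0,0): Delta=-0.9819 Bond=140.8943
V0=9.3153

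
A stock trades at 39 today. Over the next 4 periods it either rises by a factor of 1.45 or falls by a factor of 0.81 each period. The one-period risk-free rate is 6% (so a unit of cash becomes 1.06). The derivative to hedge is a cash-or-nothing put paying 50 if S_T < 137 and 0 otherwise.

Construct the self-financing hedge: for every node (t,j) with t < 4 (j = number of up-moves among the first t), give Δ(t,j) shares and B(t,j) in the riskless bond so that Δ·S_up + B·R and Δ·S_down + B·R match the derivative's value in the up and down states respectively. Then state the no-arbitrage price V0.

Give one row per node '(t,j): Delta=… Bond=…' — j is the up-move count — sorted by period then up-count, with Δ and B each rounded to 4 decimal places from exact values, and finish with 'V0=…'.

Since d<R<u, set p* = (R−d)/(u−d) = 0.3906; price each node as the discounted p*-expectation of its children.
At expiry t=4: V(4,0)=50.0000, V(4,1)=50.0000, V(4,2)=50.0000, V(4,3)=50.0000, V(4,4)=0.0000
  t=3,j=0: stock 20.7262 → up 30.0530 (V=50.0000), down 16.7882 (V=50.0000). Price 47.1698; hedge Δ=0.0000, bond B=47.1698.
  t=3,j=1: stock 37.1025 → up 53.7986 (V=50.0000), down 30.0530 (V=50.0000). Price 47.1698; hedge Δ=0.0000, bond B=47.1698.
  t=3,j=2: stock 66.4180 → up 96.3061 (V=50.0000), down 53.7986 (V=50.0000). Price 47.1698; hedge Δ=0.0000, bond B=47.1698.
  t=3,j=3: stock 118.8964 → up 172.3997 (V=0.0000), down 96.3061 (V=50.0000). Price 28.7441; hedge Δ=-0.6571, bond B=106.8691.
  t=2,j=0: stock 25.5879 → up 37.1025 (V=47.1698), down 20.7262 (V=47.1698). Price 44.4998; hedge Δ=0.0000, bond B=44.4998.
  t=2,j=1: stock 45.8055 → up 66.4180 (V=47.1698), down 37.1025 (V=47.1698). Price 44.4998; hedge Δ=0.0000, bond B=44.4998.
  t=2,j=2: stock 81.9975 → up 118.8964 (V=28.7441), down 66.4180 (V=47.1698). Price 37.7097; hedge Δ=-0.3511, bond B=66.4999.
  t=1,j=0: stock 31.5900 → up 45.8055 (V=44.4998), down 25.5879 (V=44.4998). Price 41.9810; hedge Δ=0.0000, bond B=41.9810.
  t=1,j=1: stock 56.5500 → up 81.9975 (V=37.7097), down 45.8055 (V=44.4998). Price 39.4787; hedge Δ=-0.1876, bond B=50.0883.
  t=0,j=0: stock 39.0000 → up 56.5500 (V=39.4787), down 31.5900 (V=41.9810). Price 38.6826; hedge Δ=-0.1003, bond B=42.5923.
Check: Δ(0,0)·S0 + B(0,0) = 38.6826 = V0.

(0,0): Delta=-0.1003 Bond=42.5923
(1,0): Delta=0.0000 Bond=41.9810
(1,1): Delta=-0.1876 Bond=50.0883
(2,0): Delta=0.0000 Bond=44.4998
(2,1): Delta=0.0000 Bond=44.4998
(2,2): Delta=-0.3511 Bond=66.4999
(3,0): Delta=0.0000 Bond=47.1698
(3,1): Delta=0.0000 Bond=47.1698
(3,2): Delta=0.0000 Bond=47.1698
(3,3): Delta=-0.6571 Bond=106.8691
V0=38.6826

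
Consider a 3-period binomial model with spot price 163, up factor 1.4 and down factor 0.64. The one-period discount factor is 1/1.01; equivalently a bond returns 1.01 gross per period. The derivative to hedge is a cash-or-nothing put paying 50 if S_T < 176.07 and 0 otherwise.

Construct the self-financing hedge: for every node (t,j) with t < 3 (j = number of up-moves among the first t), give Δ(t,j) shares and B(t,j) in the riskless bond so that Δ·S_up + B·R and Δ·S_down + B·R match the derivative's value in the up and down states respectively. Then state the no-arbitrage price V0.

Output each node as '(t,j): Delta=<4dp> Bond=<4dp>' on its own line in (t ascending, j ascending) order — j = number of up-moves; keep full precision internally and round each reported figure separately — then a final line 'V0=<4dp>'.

(0,0): Delta=-0.1977 Bond=57.4466
(1,0): Delta=-0.3040 Bond=69.1095
(1,1): Delta=-0.1465 Bond=46.3332
(2,0): Delta=0.0000 Bond=49.5050
(2,1): Delta=-0.4505 Bond=91.1933
(2,2): Delta=0.0000 Bond=0.0000
V0=25.2224

Risk-neutral probability p* = (R−d)/(u−d) = (1.01−0.64)/(1.4−0.64) = 0.4868.
Terminal payoffs: V(3,0)=50.0000, V(3,1)=50.0000, V(3,2)=0.0000, V(3,3)=0.0000
  t=2,j=0: stock 66.7648 → up 93.4707 (V=50.0000), down 42.7295 (V=50.0000). Price 49.5050; hedge Δ=0.0000, bond B=49.5050.
  t=2,j=1: stock 146.0480 → up 204.4672 (V=0.0000), down 93.4707 (V=50.0000). Price 25.4039; hedge Δ=-0.4505, bond B=91.1933.
  t=2,j=2: stock 319.4800 → up 447.2720 (V=0.0000), down 204.4672 (V=0.0000). Price 0.0000; hedge Δ=0.0000, bond B=0.0000.
  t=1,j=0: stock 104.3200 → up 146.0480 (V=25.4039), down 66.7648 (V=49.5050). Price 37.3975; hedge Δ=-0.3040, bond B=69.1095.
  t=1,j=1: stock 228.2000 → up 319.4800 (V=0.0000), down 146.0480 (V=25.4039). Price 12.9071; hedge Δ=-0.1465, bond B=46.3332.
  t=0,j=0: stock 163.0000 → up 228.2000 (V=12.9071), down 104.3200 (V=37.3975). Price 25.2224; hedge Δ=-0.1977, bond B=57.4466.
The time-0 hedge costs 25.2224, which is the no-arbitrage price.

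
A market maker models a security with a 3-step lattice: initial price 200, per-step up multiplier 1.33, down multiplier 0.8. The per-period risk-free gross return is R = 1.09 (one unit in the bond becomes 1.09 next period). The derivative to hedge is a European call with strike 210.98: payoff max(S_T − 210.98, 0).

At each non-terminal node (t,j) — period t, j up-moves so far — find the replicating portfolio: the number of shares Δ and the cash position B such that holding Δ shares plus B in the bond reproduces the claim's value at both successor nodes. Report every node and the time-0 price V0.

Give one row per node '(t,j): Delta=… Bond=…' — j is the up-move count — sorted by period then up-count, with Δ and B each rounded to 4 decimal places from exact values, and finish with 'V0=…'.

Risk-neutral probability p* = (R−d)/(u−d) = (1.09−0.8)/(1.33−0.8) = 0.5472.
At expiry t=3: V(3,0)=0.0000, V(3,1)=0.0000, V(3,2)=72.0440, V(3,3)=259.5474
(2,0): S=128.0000. Δ = (V_up−V_dn)/(S_up−S_dn) = (0.0000−0.0000)/(170.2400−102.4000) = 0.0000. V = [p*·0.0000 + (1−p*)·0.0000]/1.09 = 0.0000. B = V − Δ·S = 0.0000.
(2,1): S=212.8000. Δ = (V_up−V_dn)/(S_up−S_dn) = (72.0440−0.0000)/(283.0240−170.2400) = 0.6388. V = [p*·72.0440 + (1−p*)·0.0000]/1.09 = 36.1654. B = V − Δ·S = -99.7667.
(2,2): S=353.7800. Δ = (V_up−V_dn)/(S_up−S_dn) = (259.5474−72.0440)/(470.5274−283.0240) = 1.0000. V = [p*·259.5474 + (1−p*)·72.0440]/1.09 = 160.2204. B = V − Δ·S = -193.5596.
(1,0): S=160.0000. Δ = (V_up−V_dn)/(S_up−S_dn) = (36.1654−0.0000)/(212.8000−128.0000) = 0.4265. V = [p*·36.1654 + (1−p*)·0.0000]/1.09 = 18.1547. B = V − Δ·S = -50.0819.
(1,1): S=266.0000. Δ = (V_up−V_dn)/(S_up−S_dn) = (160.2204−36.1654)/(353.7800−212.8000) = 0.8799. V = [p*·160.2204 + (1−p*)·36.1654]/1.09 = 95.4537. B = V − Δ·S = -138.6122.
(0,0): S=200.0000. Δ = (V_up−V_dn)/(S_up−S_dn) = (95.4537−18.1547)/(266.0000−160.0000) = 0.7292. V = [p*·95.4537 + (1−p*)·18.1547]/1.09 = 55.4591. B = V − Δ·S = -90.3881.
Root portfolio cost Δ·200+B reproduces V0=55.4591.

(0,0): Delta=0.7292 Bond=-90.3881
(1,0): Delta=0.4265 Bond=-50.0819
(1,1): Delta=0.8799 Bond=-138.6122
(2,0): Delta=0.0000 Bond=0.0000
(2,1): Delta=0.6388 Bond=-99.7667
(2,2): Delta=1.0000 Bond=-193.5596
V0=55.4591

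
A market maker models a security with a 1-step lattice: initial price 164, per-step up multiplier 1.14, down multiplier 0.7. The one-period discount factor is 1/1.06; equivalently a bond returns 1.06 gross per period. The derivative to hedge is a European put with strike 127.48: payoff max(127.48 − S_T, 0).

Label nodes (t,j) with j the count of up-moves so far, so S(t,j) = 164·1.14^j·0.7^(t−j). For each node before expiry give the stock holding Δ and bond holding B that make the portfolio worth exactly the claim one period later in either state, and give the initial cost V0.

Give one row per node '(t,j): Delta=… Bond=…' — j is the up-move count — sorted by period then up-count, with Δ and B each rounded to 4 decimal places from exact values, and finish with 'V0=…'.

(0,0): Delta=-0.1757 Bond=30.9931
V0=2.1750

No-arbitrage ⇒ martingale measure with p* = (R−d)/(u−d) = 0.8182.
Payoff layer (t=1): V(1,0)=12.6800, V(1,1)=0.0000
  t=0,j=0: stock 164.0000 → up 186.9600 (V=0.0000), down 114.8000 (V=12.6800). Price 2.1750; hedge Δ=-0.1757, bond B=30.9931.
Self-financing check: at every node Δ·S+B equals the discounted successor values.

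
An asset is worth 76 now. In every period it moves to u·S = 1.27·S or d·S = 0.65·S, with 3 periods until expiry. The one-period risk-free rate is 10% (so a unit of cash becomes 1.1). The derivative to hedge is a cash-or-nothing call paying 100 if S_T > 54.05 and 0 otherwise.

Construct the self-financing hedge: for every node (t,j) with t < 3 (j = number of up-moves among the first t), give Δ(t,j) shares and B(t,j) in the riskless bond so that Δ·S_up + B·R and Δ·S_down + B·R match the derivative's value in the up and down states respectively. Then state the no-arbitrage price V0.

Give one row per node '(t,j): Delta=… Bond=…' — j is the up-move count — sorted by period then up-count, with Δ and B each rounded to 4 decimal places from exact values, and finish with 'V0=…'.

Since d<R<u, set p* = (R−d)/(u−d) = 0.7258; price each node as the discounted p*-expectation of its children.
Terminal values V(3,·): V(3,0)=0.0000, V(3,1)=0.0000, V(3,2)=100.0000, V(3,3)=100.0000
  t=2,j=0: stock 32.1100 → up 40.7797 (V=0.0000), down 20.8715 (V=0.0000). Price 0.0000; hedge Δ=0.0000, bond B=0.0000.
  t=2,j=1: stock 62.7380 → up 79.6773 (V=100.0000), down 40.7797 (V=0.0000). Price 65.9824; hedge Δ=2.5709, bond B=-95.3079.
  t=2,j=2: stock 122.5804 → up 155.6771 (V=100.0000), down 79.6773 (V=100.0000). Price 90.9091; hedge Δ=0.0000, bond B=90.9091.
  t=1,j=0: stock 49.4000 → up 62.7380 (V=65.9824), down 32.1100 (V=0.0000). Price 43.5368; hedge Δ=2.1543, bond B=-62.8865.
  t=1,j=1: stock 96.5200 → up 122.5804 (V=90.9091), down 62.7380 (V=65.9824). Price 76.4312; hedge Δ=0.4165, bond B=36.2269.
  t=0,j=0: stock 76.0000 → up 96.5200 (V=76.4312), down 49.4000 (V=43.5368). Price 61.2834; hedge Δ=0.6981, bond B=8.2279.
The time-0 hedge costs 61.2834, which is the no-arbitrage price.

(0,0): Delta=0.6981 Bond=8.2279
(1,0): Delta=2.1543 Bond=-62.8865
(1,1): Delta=0.4165 Bond=36.2269
(2,0): Delta=0.0000 Bond=0.0000
(2,1): Delta=2.5709 Bond=-95.3079
(2,2): Delta=0.0000 Bond=90.9091
V0=61.2834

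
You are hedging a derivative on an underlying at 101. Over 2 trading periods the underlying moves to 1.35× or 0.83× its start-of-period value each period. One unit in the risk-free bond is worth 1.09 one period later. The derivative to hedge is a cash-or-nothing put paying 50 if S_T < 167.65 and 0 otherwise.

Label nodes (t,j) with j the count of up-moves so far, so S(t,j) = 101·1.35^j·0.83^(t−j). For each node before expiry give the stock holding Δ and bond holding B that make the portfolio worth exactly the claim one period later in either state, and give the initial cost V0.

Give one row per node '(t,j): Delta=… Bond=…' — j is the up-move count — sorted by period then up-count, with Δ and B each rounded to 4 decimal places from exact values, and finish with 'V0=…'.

Under the risk-neutral measure, an up-move has probability p* = (R−d)/(u−d) = 0.5000 and values discount at R = 1.09.
At expiry t=2: V(2,0)=50.0000, V(2,1)=50.0000, V(2,2)=0.0000
(1,0): S=83.8300. Δ = (V_up−V_dn)/(S_up−S_dn) = (50.0000−50.0000)/(113.1705−69.5789) = 0.0000. V = [p*·50.0000 + (1−p*)·50.0000]/1.09 = 45.8716. B = V − Δ·S = 45.8716.
(1,1): S=136.3500. Δ = (V_up−V_dn)/(S_up−S_dn) = (0.0000−50.0000)/(184.0725−113.1705) = -0.7052. V = [p*·0.0000 + (1−p*)·50.0000]/1.09 = 22.9358. B = V − Δ·S = 119.0896.
(0,0): S=101.0000. Δ = (V_up−V_dn)/(S_up−S_dn) = (22.9358−45.8716)/(136.3500−83.8300) = -0.4367. V = [p*·22.9358 + (1−p*)·45.8716]/1.09 = 31.5630. B = V − Δ·S = 75.6703.
Self-financing check: at every node Δ·S+B equals the discounted successor values.

(0,0): Delta=-0.4367 Bond=75.6703
(1,0): Delta=0.0000 Bond=45.8716
(1,1): Delta=-0.7052 Bond=119.0896
V0=31.5630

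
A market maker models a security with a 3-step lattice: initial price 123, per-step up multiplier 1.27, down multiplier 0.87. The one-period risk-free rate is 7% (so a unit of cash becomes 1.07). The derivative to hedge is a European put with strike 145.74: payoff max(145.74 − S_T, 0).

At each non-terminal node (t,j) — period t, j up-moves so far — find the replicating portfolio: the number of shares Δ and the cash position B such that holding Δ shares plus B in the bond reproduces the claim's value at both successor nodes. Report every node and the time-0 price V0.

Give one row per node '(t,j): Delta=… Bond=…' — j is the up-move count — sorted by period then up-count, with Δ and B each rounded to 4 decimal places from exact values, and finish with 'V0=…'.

Under the risk-neutral measure, an up-move has probability p* = (R−d)/(u−d) = 0.5000 and values discount at R = 1.07.
Payoff layer (t=3): V(3,0)=64.7441, V(3,1)=27.5047, V(3,2)=0.0000, V(3,3)=0.0000
  t=2,j=0: stock 93.0987 → up 118.2353 (V=27.5047), down 80.9959 (V=64.7441). Price 43.1069; hedge Δ=-1.0000, bond B=136.2056.
  t=2,j=1: stock 135.9027 → up 172.5964 (V=0.0000), down 118.2353 (V=27.5047). Price 12.8526; hedge Δ=-0.5060, bond B=81.6143.
  t=2,j=2: stock 198.3867 → up 251.9511 (V=0.0000), down 172.5964 (V=0.0000). Price 0.0000; hedge Δ=0.0000, bond B=0.0000.
  t=1,j=0: stock 107.0100 → up 135.9027 (V=12.8526), down 93.0987 (V=43.1069). Price 26.1493; hedge Δ=-0.7068, bond B=101.7850.
  t=1,j=1: stock 156.2100 → up 198.3867 (V=0.0000), down 135.9027 (V=12.8526). Price 6.0059; hedge Δ=-0.2057, bond B=38.1375.
  t=0,j=0: stock 123.0000 → up 156.2100 (V=6.0059), down 107.0100 (V=26.1493). Price 15.0258; hedge Δ=-0.4094, bond B=65.3843.
The time-0 hedge costs 15.0258, which is the no-arbitrage price.

(0,0): Delta=-0.4094 Bond=65.3843
(1,0): Delta=-0.7068 Bond=101.7850
(1,1): Delta=-0.2057 Bond=38.1375
(2,0): Delta=-1.0000 Bond=136.2056
(2,1): Delta=-0.5060 Bond=81.6143
(2,2): Delta=0.0000 Bond=0.0000
V0=15.0258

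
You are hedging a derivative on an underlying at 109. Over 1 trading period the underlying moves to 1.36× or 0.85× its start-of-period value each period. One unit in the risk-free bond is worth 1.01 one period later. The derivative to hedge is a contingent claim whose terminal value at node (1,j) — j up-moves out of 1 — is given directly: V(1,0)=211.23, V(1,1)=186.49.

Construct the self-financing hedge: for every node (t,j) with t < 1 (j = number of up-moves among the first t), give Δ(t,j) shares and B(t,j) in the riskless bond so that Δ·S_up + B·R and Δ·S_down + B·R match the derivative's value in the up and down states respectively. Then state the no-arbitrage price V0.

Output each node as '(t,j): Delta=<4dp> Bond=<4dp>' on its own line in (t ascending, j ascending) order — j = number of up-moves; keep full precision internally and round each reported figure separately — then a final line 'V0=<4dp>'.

Under the risk-neutral measure, an up-move has probability p* = (R−d)/(u−d) = 0.3137 and values discount at R = 1.01.
At expiry t=1: V(1,0)=211.2300, V(1,1)=186.4900
  t=0,j=0: stock 109.0000 → up 148.2400 (V=186.4900), down 92.6500 (V=211.2300). Price 201.4539; hedge Δ=-0.4450, bond B=249.9637.
The time-0 hedge costs 201.4539, which is the no-arbitrage price.

(0,0): Delta=-0.4450 Bond=249.9637
V0=201.4539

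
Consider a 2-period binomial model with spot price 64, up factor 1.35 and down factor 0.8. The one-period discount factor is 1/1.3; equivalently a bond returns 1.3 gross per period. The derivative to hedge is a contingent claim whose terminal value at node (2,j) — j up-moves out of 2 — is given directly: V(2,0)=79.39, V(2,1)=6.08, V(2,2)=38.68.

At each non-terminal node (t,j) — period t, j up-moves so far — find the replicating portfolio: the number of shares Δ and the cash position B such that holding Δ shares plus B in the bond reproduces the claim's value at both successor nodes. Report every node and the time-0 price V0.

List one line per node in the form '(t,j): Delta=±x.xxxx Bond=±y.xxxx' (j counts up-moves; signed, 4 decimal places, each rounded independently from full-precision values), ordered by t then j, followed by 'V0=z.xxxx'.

(0,0): Delta=0.5020 Bond=-12.2302
(1,0): Delta=-2.6033 Bond=143.0944
(1,1): Delta=0.6860 Bond=-31.7986
V0=19.8982

Under the risk-neutral measure, an up-move has probability p* = (R−d)/(u−d) = 0.9091 and values discount at R = 1.3.
Payoff layer (t=2): V(2,0)=79.3900, V(2,1)=6.0800, V(2,2)=38.6800
Node (1,0) S=51.2000: V=(p*·6.0800+(1−p*)·79.3900)/1.3=9.8035; Δ=(6.0800−79.3900)/(69.1200−40.9600)=-2.6033; B=V−Δ·S=143.0944
Node (1,1) S=86.4000: V=(p*·38.6800+(1−p*)·6.0800)/1.3=27.4741; Δ=(38.6800−6.0800)/(116.6400−69.1200)=0.6860; B=V−Δ·S=-31.7986
Node (0,0) S=64.0000: V=(p*·27.4741+(1−p*)·9.8035)/1.3=19.8982; Δ=(27.4741−9.8035)/(86.4000−51.2000)=0.5020; B=V−Δ·S=-12.2302
Root portfolio cost Δ·64+B reproduces V0=19.8982.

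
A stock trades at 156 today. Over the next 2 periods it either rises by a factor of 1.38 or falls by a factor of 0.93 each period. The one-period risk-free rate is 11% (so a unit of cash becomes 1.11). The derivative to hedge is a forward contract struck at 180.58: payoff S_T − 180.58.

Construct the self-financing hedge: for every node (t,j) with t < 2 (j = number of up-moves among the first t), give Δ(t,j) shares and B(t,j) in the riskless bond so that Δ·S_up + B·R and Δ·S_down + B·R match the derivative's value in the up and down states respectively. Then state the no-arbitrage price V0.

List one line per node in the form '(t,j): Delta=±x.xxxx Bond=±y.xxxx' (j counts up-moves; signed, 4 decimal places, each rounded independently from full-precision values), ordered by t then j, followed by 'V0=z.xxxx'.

(0,0): Delta=1.0000 Bond=-146.5628
(1,0): Delta=1.0000 Bond=-162.6847
(1,1): Delta=1.0000 Bond=-162.6847
V0=9.4372

Risk-neutral probability p* = (R−d)/(u−d) = (1.11−0.93)/(1.38−0.93) = 0.4000.
At expiry t=2: V(2,0)=-45.6556, V(2,1)=19.6304, V(2,2)=116.5064
Node (1,0) S=145.0800: V=(p*·19.6304+(1−p*)·-45.6556)/1.11=-17.6047; Δ=(19.6304−-45.6556)/(200.2104−134.9244)=1.0000; B=V−Δ·S=-162.6847
Node (1,1) S=215.2800: V=(p*·116.5064+(1−p*)·19.6304)/1.11=52.5953; Δ=(116.5064−19.6304)/(297.0864−200.2104)=1.0000; B=V−Δ·S=-162.6847
Node (0,0) S=156.0000: V=(p*·52.5953+(1−p*)·-17.6047)/1.11=9.4372; Δ=(52.5953−-17.6047)/(215.2800−145.0800)=1.0000; B=V−Δ·S=-146.5628
Each (Δ,B) replicates both successor values, so the strategy is self-financing and V0 is arbitrage-free.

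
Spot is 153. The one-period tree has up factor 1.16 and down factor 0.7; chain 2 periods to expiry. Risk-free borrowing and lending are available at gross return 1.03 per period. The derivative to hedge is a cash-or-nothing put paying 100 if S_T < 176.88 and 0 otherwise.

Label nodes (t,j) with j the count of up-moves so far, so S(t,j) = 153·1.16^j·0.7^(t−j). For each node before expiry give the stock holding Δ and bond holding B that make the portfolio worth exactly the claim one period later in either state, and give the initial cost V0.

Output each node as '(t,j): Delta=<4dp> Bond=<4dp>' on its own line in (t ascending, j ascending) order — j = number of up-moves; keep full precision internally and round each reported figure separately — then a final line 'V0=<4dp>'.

No-arbitrage ⇒ martingale measure with p* = (R−d)/(u−d) = 0.7174.
Terminal values V(2,·): V(2,0)=100.0000, V(2,1)=100.0000, V(2,2)=0.0000
(1,0): S=107.1000. Δ = (V_up−V_dn)/(S_up−S_dn) = (100.0000−100.0000)/(124.2360−74.9700) = 0.0000. V = [p*·100.0000 + (1−p*)·100.0000]/1.03 = 97.0874. B = V − Δ·S = 97.0874.
(1,1): S=177.4800. Δ = (V_up−V_dn)/(S_up−S_dn) = (0.0000−100.0000)/(205.8768−124.2360) = -1.2249. V = [p*·0.0000 + (1−p*)·100.0000]/1.03 = 27.4377. B = V − Δ·S = 244.8290.
(0,0): S=153.0000. Δ = (V_up−V_dn)/(S_up−S_dn) = (27.4377−97.0874)/(177.4800−107.1000) = -0.9896. V = [p*·27.4377 + (1−p*)·97.0874]/1.03 = 45.7489. B = V − Δ·S = 197.1611.
The time-0 hedge costs 45.7489, which is the no-arbitrage price.

(0,0): Delta=-0.9896 Bond=197.1611
(1,0): Delta=0.0000 Bond=97.0874
(1,1): Delta=-1.2249 Bond=244.8290
V0=45.7489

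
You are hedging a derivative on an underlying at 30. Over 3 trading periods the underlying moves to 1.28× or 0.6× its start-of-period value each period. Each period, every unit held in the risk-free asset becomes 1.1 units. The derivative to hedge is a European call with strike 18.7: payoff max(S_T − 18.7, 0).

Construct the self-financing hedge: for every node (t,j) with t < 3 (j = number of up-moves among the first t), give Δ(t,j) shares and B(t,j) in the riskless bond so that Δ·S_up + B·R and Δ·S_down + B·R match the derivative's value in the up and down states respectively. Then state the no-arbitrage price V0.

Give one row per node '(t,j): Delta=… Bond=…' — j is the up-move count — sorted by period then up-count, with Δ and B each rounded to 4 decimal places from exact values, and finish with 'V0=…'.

(0,0): Delta=0.9023 Bond=-10.3808
(1,0): Delta=0.5893 Bond=-5.7861
(1,1): Delta=0.9551 Bond=-13.4466
(2,0): Delta=0.0000 Bond=0.0000
(2,1): Delta=0.6888 Bond=-8.6560
(2,2): Delta=1.0000 Bond=-17.0000
V0=16.6869

Risk-neutral probability p* = (R−d)/(u−d) = (1.1−0.6)/(1.28−0.6) = 0.7353.
Terminal values V(3,·): V(3,0)=0.0000, V(3,1)=0.0000, V(3,2)=10.7912, V(3,3)=44.2146
Node (2,0) S=10.8000: V=(p*·0.0000+(1−p*)·0.0000)/1.1=0.0000; Δ=(0.0000−0.0000)/(13.8240−6.4800)=0.0000; B=V−Δ·S=0.0000
Node (2,1) S=23.0400: V=(p*·10.7912+(1−p*)·0.0000)/1.1=7.2134; Δ=(10.7912−0.0000)/(29.4912−13.8240)=0.6888; B=V−Δ·S=-8.6560
Node (2,2) S=49.1520: V=(p*·44.2146+(1−p*)·10.7912)/1.1=32.1520; Δ=(44.2146−10.7912)/(62.9146−29.4912)=1.0000; B=V−Δ·S=-17.0000
Node (1,0) S=18.0000: V=(p*·7.2134+(1−p*)·0.0000)/1.1=4.8218; Δ=(7.2134−0.0000)/(23.0400−10.8000)=0.5893; B=V−Δ·S=-5.7861
Node (1,1) S=38.4000: V=(p*·32.1520+(1−p*)·7.2134)/1.1=23.2278; Δ=(32.1520−7.2134)/(49.1520−23.0400)=0.9551; B=V−Δ·S=-13.4466
Node (0,0) S=30.0000: V=(p*·23.2278+(1−p*)·4.8218)/1.1=16.6869; Δ=(23.2278−4.8218)/(38.4000−18.0000)=0.9023; B=V−Δ·S=-10.3808
The time-0 hedge costs 16.6869, which is the no-arbitrage price.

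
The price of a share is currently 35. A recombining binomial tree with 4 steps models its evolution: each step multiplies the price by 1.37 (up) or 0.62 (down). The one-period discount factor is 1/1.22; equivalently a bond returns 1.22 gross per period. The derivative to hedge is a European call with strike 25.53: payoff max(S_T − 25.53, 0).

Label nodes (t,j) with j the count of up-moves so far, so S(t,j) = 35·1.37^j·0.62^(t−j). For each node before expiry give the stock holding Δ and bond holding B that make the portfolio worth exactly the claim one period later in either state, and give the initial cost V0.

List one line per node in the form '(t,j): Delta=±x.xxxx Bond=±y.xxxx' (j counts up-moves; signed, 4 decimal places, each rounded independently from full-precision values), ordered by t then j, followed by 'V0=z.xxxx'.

Risk-neutral probability p* = (R−d)/(u−d) = (1.22−0.62)/(1.37−0.62) = 0.8000.
Terminal values V(4,·): V(4,0)=0.0000, V(4,1)=0.0000, V(4,2)=0.0000, V(4,3)=30.2684, V(4,4)=97.7664
  t=3,j=0: stock 8.3415 → up 11.4278 (V=0.0000), down 5.1717 (V=0.0000). Price 0.0000; hedge Δ=0.0000, bond B=0.0000.
  t=3,j=1: stock 18.4320 → up 25.2518 (V=0.0000), down 11.4278 (V=0.0000). Price 0.0000; hedge Δ=0.0000, bond B=0.0000.
  t=3,j=2: stock 40.7287 → up 55.7984 (V=30.2684), down 25.2518 (V=0.0000). Price 19.8481; hedge Δ=0.9909, bond B=-20.5097.
  t=3,j=3: stock 89.9974 → up 123.2964 (V=97.7664), down 55.7984 (V=30.2684). Price 69.0711; hedge Δ=1.0000, bond B=-20.9262.
  t=2,j=0: stock 13.4540 → up 18.4320 (V=0.0000), down 8.3415 (V=0.0000). Price 0.0000; hedge Δ=0.0000, bond B=0.0000.
  t=2,j=1: stock 29.7290 → up 40.7287 (V=19.8481), down 18.4320 (V=0.0000). Price 13.0152; hedge Δ=0.8902, bond B=-13.4490.
  t=2,j=2: stock 65.6915 → up 89.9974 (V=69.0711), down 40.7287 (V=19.8481). Price 48.5463; hedge Δ=0.9991, bond B=-17.0844.
  t=1,j=0: stock 21.7000 → up 29.7290 (V=13.0152), down 13.4540 (V=0.0000). Price 8.5345; hedge Δ=0.7997, bond B=-8.8190.
  t=1,j=1: stock 47.9500 → up 65.6915 (V=48.5463), down 29.7290 (V=13.0152). Price 33.9673; hedge Δ=0.9880, bond B=-13.4076.
  t=0,j=0: stock 35.0000 → up 47.9500 (V=33.9673), down 21.7000 (V=8.5345). Price 23.6727; hedge Δ=0.9689, bond B=-10.2376.
Self-financing check: at every node Δ·S+B equals the discounted successor values.

(0,0): Delta=0.9689 Bond=-10.2376
(1,0): Delta=0.7997 Bond=-8.8190
(1,1): Delta=0.9880 Bond=-13.4076
(2,0): Delta=0.0000 Bond=0.0000
(2,1): Delta=0.8902 Bond=-13.4490
(2,2): Delta=0.9991 Bond=-17.0844
(3,0): Delta=0.0000 Bond=0.0000
(3,1): Delta=0.0000 Bond=0.0000
(3,2): Delta=0.9909 Bond=-20.5097
(3,3): Delta=1.0000 Bond=-20.9262
V0=23.6727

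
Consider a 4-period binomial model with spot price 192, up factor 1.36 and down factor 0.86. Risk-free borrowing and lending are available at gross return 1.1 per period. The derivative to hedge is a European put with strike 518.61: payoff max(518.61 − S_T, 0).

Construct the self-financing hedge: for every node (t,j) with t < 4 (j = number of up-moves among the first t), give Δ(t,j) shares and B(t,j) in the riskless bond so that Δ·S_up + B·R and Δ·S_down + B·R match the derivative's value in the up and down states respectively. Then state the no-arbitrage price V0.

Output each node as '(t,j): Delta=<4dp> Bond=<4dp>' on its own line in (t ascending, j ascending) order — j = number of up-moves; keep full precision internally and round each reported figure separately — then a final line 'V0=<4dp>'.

(0,0): Delta=-0.8804 Bond=336.2591
(1,0): Delta=-1.0000 Bond=389.6394
(1,1): Delta=-0.7984 Bond=348.4844
(2,0): Delta=-1.0000 Bond=428.6033
(2,1): Delta=-1.0000 Bond=428.6033
(2,2): Delta=-0.6603 Bond=334.2899
(3,0): Delta=-1.0000 Bond=471.4636
(3,1): Delta=-1.0000 Bond=471.4636
(3,2): Delta=-1.0000 Bond=471.4636
(3,3): Delta=-0.4276 Bond=255.3286
V0=167.2293

Since d<R<u, set p* = (R−d)/(u−d) = 0.4800; price each node as the discounted p*-expectation of its children.
Terminal payoffs: V(4,0)=413.5844, V(4,1)=352.5231, V(4,2)=255.9609, V(4,3)=103.2579, V(4,4)=0.0000
(3,0): S=122.1228. Δ = (V_up−V_dn)/(S_up−S_dn) = (352.5231−413.5844)/(166.0869−105.0256) = -1.0000. V = [p*·352.5231 + (1−p*)·413.5844]/1.1 = 349.3409. B = V − Δ·S = 471.4636.
(3,1): S=193.1244. Δ = (V_up−V_dn)/(S_up−S_dn) = (255.9609−352.5231)/(262.6491−166.0869) = -1.0000. V = [p*·255.9609 + (1−p*)·352.5231]/1.1 = 278.3393. B = V − Δ·S = 471.4636.
(3,2): S=305.4060. Δ = (V_up−V_dn)/(S_up−S_dn) = (103.2579−255.9609)/(415.3521−262.6491) = -1.0000. V = [p*·103.2579 + (1−p*)·255.9609]/1.1 = 166.0577. B = V − Δ·S = 471.4636.
(3,3): S=482.9676. Δ = (V_up−V_dn)/(S_up−S_dn) = (0.0000−103.2579)/(656.8359−415.3521) = -0.4276. V = [p*·0.0000 + (1−p*)·103.2579]/1.1 = 48.8128. B = V − Δ·S = 255.3286.
(2,0): S=142.0032. Δ = (V_up−V_dn)/(S_up−S_dn) = (278.3393−349.3409)/(193.1244−122.1228) = -1.0000. V = [p*·278.3393 + (1−p*)·349.3409]/1.1 = 286.6001. B = V − Δ·S = 428.6033.
(2,1): S=224.5632. Δ = (V_up−V_dn)/(S_up−S_dn) = (166.0577−278.3393)/(305.4060−193.1244) = -1.0000. V = [p*·166.0577 + (1−p*)·278.3393]/1.1 = 204.0401. B = V − Δ·S = 428.6033.
(2,2): S=355.1232. Δ = (V_up−V_dn)/(S_up−S_dn) = (48.8128−166.0577)/(482.9676−305.4060) = -0.6603. V = [p*·48.8128 + (1−p*)·166.0577]/1.1 = 99.8001. B = V − Δ·S = 334.2899.
(1,0): S=165.1200. Δ = (V_up−V_dn)/(S_up−S_dn) = (204.0401−286.6001)/(224.5632−142.0032) = -1.0000. V = [p*·204.0401 + (1−p*)·286.6001]/1.1 = 224.5194. B = V − Δ·S = 389.6394.
(1,1): S=261.1200. Δ = (V_up−V_dn)/(S_up−S_dn) = (99.8001−204.0401)/(355.1232−224.5632) = -0.7984. V = [p*·99.8001 + (1−p*)·204.0401]/1.1 = 140.0045. B = V − Δ·S = 348.4844.
(0,0): S=192.0000. Δ = (V_up−V_dn)/(S_up−S_dn) = (140.0045−224.5194)/(261.1200−165.1200) = -0.8804. V = [p*·140.0045 + (1−p*)·224.5194]/1.1 = 167.2293. B = V − Δ·S = 336.2591.
Check: Δ(0,0)·S0 + B(0,0) = 167.2293 = V0.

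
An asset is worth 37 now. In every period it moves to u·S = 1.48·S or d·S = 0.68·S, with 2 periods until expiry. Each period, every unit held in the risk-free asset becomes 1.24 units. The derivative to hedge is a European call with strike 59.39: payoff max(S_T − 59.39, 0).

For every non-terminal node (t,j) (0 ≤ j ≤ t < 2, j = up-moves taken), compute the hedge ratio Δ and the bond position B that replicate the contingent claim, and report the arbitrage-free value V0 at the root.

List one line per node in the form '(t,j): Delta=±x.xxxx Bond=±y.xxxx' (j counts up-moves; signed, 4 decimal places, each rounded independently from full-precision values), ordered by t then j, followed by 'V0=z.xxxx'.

(0,0): Delta=0.4130 Bond=-8.3797
(1,0): Delta=0.0000 Bond=0.0000
(1,1): Delta=0.4943 Bond=-14.8440
V0=6.9009

Risk-neutral probability p* = (R−d)/(u−d) = (1.24−0.68)/(1.48−0.68) = 0.7000.
At expiry t=2: V(2,0)=0.0000, V(2,1)=0.0000, V(2,2)=21.6548
Node (1,0) S=25.1600: V=(p*·0.0000+(1−p*)·0.0000)/1.24=0.0000; Δ=(0.0000−0.0000)/(37.2368−17.1088)=0.0000; B=V−Δ·S=0.0000
Node (1,1) S=54.7600: V=(p*·21.6548+(1−p*)·0.0000)/1.24=12.2245; Δ=(21.6548−0.0000)/(81.0448−37.2368)=0.4943; B=V−Δ·S=-14.8440
Node (0,0) S=37.0000: V=(p*·12.2245+(1−p*)·0.0000)/1.24=6.9009; Δ=(12.2245−0.0000)/(54.7600−25.1600)=0.4130; B=V−Δ·S=-8.3797
Check: Δ(0,0)·S0 + B(0,0) = 6.9009 = V0.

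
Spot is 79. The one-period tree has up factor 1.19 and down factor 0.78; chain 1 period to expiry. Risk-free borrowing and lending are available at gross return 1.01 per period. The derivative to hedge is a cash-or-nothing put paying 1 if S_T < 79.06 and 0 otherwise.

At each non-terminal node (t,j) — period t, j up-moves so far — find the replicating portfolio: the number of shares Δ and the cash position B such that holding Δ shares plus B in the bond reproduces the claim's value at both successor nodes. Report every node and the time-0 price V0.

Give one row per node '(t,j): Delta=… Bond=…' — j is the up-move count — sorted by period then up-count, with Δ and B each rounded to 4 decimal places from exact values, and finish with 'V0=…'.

(0,0): Delta=-0.0309 Bond=2.8737
V0=0.4347

Since d<R<u, set p* = (R−d)/(u−d) = 0.5610; price each node as the discounted p*-expectation of its children.
Terminal payoffs: V(1,0)=1.0000, V(1,1)=0.0000
(0,0): S=79.0000. Δ = (V_up−V_dn)/(S_up−S_dn) = (0.0000−1.0000)/(94.0100−61.6200) = -0.0309. V = [p*·0.0000 + (1−p*)·1.0000]/1.01 = 0.4347. B = V − Δ·S = 2.8737.
Root portfolio cost Δ·79+B reproduces V0=0.4347.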